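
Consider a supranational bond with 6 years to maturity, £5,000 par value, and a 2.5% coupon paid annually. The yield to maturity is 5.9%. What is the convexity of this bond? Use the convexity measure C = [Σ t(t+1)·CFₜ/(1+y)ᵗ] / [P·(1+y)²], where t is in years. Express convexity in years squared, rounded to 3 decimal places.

With y = 0.059:
  t   CF        PV=CF/(1+0.059)^t    t·PV        t(t+1)·PV
  1       125.00       118.0359       118.0359         236.0718
  2       125.00       111.4598       222.9195         668.7585
  3       125.00       105.2500       315.7500       1,263.0001
  4       125.00        99.3862       397.5449       1,987.7244
  5       125.00        93.8491       469.2456       2,815.4737
  6     5,125.00     3,633.4410    21,800.6458     152,604.5208
  Σ                  4,161.4220    23,324.1417     159,575.5492
P = 4,161.4220.
Convexity = Σ t(t+1)·PV / [P·(1+y)²] = 159,575.5492 / (4,161.4220 × 1.121481) = 34.19264.

34.193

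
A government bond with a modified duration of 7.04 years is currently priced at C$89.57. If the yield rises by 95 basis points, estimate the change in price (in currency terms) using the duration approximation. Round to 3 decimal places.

-C$5.990

Duration approximation: ΔP/P ≈ -D_mod · Δy = -7.04 × (+0.0095) = -0.066880.
ΔP ≈ 89.57 × (-0.066880) = -5.9904416.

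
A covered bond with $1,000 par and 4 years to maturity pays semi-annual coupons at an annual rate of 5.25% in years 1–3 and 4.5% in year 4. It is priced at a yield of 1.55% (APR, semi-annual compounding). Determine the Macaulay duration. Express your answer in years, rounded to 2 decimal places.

Periodic yield y = 0.00775. Discount each cash flow and weight by its period:
  t   CF        PV=CF/(1+0.00775)^t    t·PV
  1        26.25        26.0481        26.0481
  2        26.25        25.8478        51.6956
  3        26.25        25.6490        76.9471
  4        26.25        25.4518       101.8071
  5        26.25        25.2560       126.2802
  6        26.25        25.0618       150.3709
  7        22.50        21.3164       149.2145
  8     1,022.50       961.2600     7,690.0798
  Σ                  1,135.8909     8,372.4433
Price P = Σ PV = 1,135.8909.
Macaulay duration = Σ(t·PV) / P = 8,372.4433 / 1,135.8909 = 7.37082 half-year periods.
In years: 7.37082 / 2 = 3.68541 years.

3.69 years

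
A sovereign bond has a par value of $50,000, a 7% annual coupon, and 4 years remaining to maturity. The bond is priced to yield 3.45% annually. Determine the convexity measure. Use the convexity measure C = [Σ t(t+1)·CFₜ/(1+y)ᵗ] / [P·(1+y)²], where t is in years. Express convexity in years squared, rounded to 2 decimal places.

16.51

With y = 0.0345:
  t   CF        PV=CF/(1+0.0345)^t    t·PV        t(t+1)·PV
  1     3,500.00     3,383.2769     3,383.2769       6,766.5539
  2     3,500.00     3,270.4465     6,540.8931      19,622.6792
  3     3,500.00     3,161.3790     9,484.1369      37,936.5476
  4    53,500.00    46,712.3592   186,849.4369     934,247.1844
  Σ                 56,527.4617   206,257.7438     998,572.9651
P = 56,527.4617.
Convexity = Σ t(t+1)·PV / [P·(1+y)²] = 998,572.9651 / (56,527.4617 × 1.070190) = 16.50666.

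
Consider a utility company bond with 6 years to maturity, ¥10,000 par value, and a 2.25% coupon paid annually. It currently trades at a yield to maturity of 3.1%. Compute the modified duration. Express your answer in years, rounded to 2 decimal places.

5.50 years

Periodic yield y = 0.031. First find Macaulay duration:
  t   CF        PV=CF/(1+0.031)^t    t·PV
  1       225.00       218.2347       218.2347
  2       225.00       211.6729       423.3457
  3       225.00       205.3083       615.9249
  4       225.00       199.1351       796.5405
  5       225.00       193.1475       965.7377
  6    10,225.00     8,513.5624    51,081.3746
  Σ                  9,541.0610    54,101.1581
P = 9,541.0610; Macaulay duration = 54,101.1581 / 9,541.0610 = 5.67035 years.
Modified duration = D_Mac / (1 + y) = 5.67035 / 1.031 = 5.49985 years.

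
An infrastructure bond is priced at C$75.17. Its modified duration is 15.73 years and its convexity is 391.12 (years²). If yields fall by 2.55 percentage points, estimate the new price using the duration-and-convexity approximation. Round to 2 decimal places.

C$114.88

Duration effect: -D_mod·Δy = -15.73 × (-0.0255) = +0.401115
Convexity effect: ½·C·(Δy)² = 0.5 × 391.12 × (-0.0255)² = +0.12716289
ΔP/P ≈ +0.401115 + 0.12716289 = +0.52827789
New price ≈ 75.17 × (1 + 0.52827789) = 114.8806489913.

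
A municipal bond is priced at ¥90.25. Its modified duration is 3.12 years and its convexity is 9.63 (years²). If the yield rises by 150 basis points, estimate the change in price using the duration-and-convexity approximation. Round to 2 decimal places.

-¥4.13

Duration effect: -D_mod·Δy = -3.12 × (+0.015) = -0.046800
Convexity effect: ½·C·(Δy)² = 0.5 × 9.63 × (0.015)² = +0.001083375
ΔP/P ≈ -0.046800 + 0.001083375 = -0.045716625
ΔP ≈ 90.25 × (-0.045716625) = -4.12592540625.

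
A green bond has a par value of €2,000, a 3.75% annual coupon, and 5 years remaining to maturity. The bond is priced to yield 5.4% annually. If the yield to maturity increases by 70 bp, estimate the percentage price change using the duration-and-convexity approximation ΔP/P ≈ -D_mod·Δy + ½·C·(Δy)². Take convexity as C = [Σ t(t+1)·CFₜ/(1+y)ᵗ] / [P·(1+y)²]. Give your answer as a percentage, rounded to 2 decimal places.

-3.02%

With y = 0.054:
  t   CF        PV=CF/(1+0.054)^t    t·PV        t(t+1)·PV
  1        75.00        71.1575        71.1575         142.3150
  2        75.00        67.5119       135.0237         405.0711
  3        75.00        64.0530       192.1590         768.6359
  4        75.00        60.7713       243.0854       1,215.4268
  5     2,075.00     1,595.1997     7,975.9983      47,855.9896
  Σ                  1,858.6933     8,617.4238      50,387.4385
P = 1,858.6933; D_Mac = 4.63628 yrs; D_mod = 4.39875 yrs; C = 24.40244.
Duration effect: -4.39875 × (+0.007) = -0.030791
Convexity effect: 0.5 × 24.40244 × (0.007)² = +0.0005979
ΔP/P ≈ -0.030791 + 0.0005979 = -0.030193 = -3.0193%.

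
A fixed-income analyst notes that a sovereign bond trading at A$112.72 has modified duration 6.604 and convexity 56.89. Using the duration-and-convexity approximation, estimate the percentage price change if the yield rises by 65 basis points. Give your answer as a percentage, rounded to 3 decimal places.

-4.172%

Duration effect: -D_mod·Δy = -6.604 × (+0.0065) = -0.042926
Convexity effect: ½·C·(Δy)² = 0.5 × 56.89 × (0.0065)² = +0.00120180125
ΔP/P ≈ -0.042926 + 0.00120180125 = -0.04172419875
= -4.172419875%.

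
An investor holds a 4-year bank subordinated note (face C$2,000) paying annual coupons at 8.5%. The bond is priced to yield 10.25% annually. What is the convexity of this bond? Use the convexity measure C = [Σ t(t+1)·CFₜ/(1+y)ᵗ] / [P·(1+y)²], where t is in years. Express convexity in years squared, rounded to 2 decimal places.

With y = 0.1025:
  t   CF        PV=CF/(1+0.1025)^t    t·PV        t(t+1)·PV
  1       170.00       154.1950       154.1950         308.3900
  2       170.00       139.8594       279.7188         839.1565
  3       170.00       126.8566       380.5699       1,522.2794
  4     2,170.00     1,468.7414     5,874.9657      29,374.8283
  Σ                  1,889.6525     6,689.4494      32,044.6543
P = 1,889.6525.
Convexity = Σ t(t+1)·PV / [P·(1+y)²] = 32,044.6543 / (1,889.6525 × 1.215506) = 13.95136.

13.95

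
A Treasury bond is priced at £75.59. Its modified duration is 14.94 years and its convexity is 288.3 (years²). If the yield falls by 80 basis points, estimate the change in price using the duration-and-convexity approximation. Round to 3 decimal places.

Duration effect: -D_mod·Δy = -14.94 × (-0.008) = +0.119520
Convexity effect: ½·C·(Δy)² = 0.5 × 288.3 × (-0.008)² = +0.0092256
ΔP/P ≈ +0.119520 + 0.0092256 = +0.1287456
ΔP ≈ 75.59 × (+0.1287456) = +9.731879904.

+£9.732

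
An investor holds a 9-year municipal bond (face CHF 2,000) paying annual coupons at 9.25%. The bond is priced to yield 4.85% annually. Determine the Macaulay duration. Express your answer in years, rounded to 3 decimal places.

Periodic yield y = 0.0485. Discount each cash flow and weight by its year:
  t   CF        PV=CF/(1+0.0485)^t    t·PV
  1       185.00       176.4425       176.4425
  2       185.00       168.2809       336.5618
  3       185.00       160.4968       481.4905
  4       185.00       153.0728       612.2911
  5       185.00       145.9922       729.9608
  6       185.00       139.2391       835.4344
  7       185.00       132.7984       929.5885
  8       185.00       126.6556     1,013.2445
  9     2,185.00     1,426.7094    12,840.3848
  Σ                  2,629.6876    17,955.3989
Price P = Σ PV = 2,629.6876.
Macaulay duration = Σ(t·PV) / P = 17,955.3989 / 2,629.6876 = 6.82796 years.

6.828 years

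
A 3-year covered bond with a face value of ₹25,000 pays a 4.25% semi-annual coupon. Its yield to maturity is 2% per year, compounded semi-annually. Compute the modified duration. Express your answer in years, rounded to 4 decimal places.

Periodic yield y = 0.01. First find Macaulay duration:
  t   CF        PV=CF/(1+0.01)^t    t·PV
  1       531.25       525.9901       525.9901
  2       531.25       520.7823     1,041.5646
  3       531.25       515.6260     1,546.8780
  4       531.25       510.5208     2,042.0832
  5       531.25       505.4661     2,527.3307
  6    25,531.25    24,051.5924   144,309.5545
  Σ                 26,629.9778   151,993.4011
P = 26,629.9778; Macaulay duration = 151,993.4011 / 26,629.9778 = 5.70761 half-year periods = 2.85380 years.
Modified duration = D_Mac / (1 + y) = 2.85380 / 1.01 = 2.82555 years.

2.8255 years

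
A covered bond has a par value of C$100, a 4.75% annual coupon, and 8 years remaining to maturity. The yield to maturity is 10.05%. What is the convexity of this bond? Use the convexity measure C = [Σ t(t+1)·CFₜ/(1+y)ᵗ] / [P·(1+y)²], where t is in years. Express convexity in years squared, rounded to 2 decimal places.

45.81

With y = 0.1005:
  t   CF        PV=CF/(1+0.1005)^t    t·PV        t(t+1)·PV
  1         4.75         4.3162         4.3162           8.6324
  2         4.75         3.9221         7.8441          23.5323
  3         4.75         3.5639        10.6916          42.7666
  4         4.75         3.2384        12.9537          64.7684
  5         4.75         2.9427        14.7134          88.2805
  6         4.75         2.6740        16.0437         112.3059
  7         4.75         2.4298        17.0083         136.0665
  8       104.75        48.6893       389.5145       3,505.6306
  Σ                     71.7763       473.0856       3,981.9833
P = 71.7763.
Convexity = Σ t(t+1)·PV / [P·(1+y)²] = 3,981.9833 / (71.7763 × 1.211100) = 45.80769.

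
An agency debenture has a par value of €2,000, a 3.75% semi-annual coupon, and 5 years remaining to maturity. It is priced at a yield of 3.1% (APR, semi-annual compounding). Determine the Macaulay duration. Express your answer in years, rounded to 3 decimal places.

4.613 years

Periodic yield y = 0.0155. Discount each cash flow and weight by its period:
  t   CF        PV=CF/(1+0.0155)^t    t·PV
  1        37.50        36.9276        36.9276
  2        37.50        36.3640        72.7280
  3        37.50        35.8089       107.4268
  4        37.50        35.2624       141.0495
  5        37.50        34.7242       173.6208
  6        37.50        34.1941       205.1648
  7        37.50        33.6722       235.7056
  8        37.50        33.1583       265.2661
  9        37.50        32.6522       293.8694
  10    2,037.50     1,747.0219    17,470.2186
  Σ                  2,059.7857    19,001.9773
Price P = Σ PV = 2,059.7857.
Macaulay duration = Σ(t·PV) / P = 19,001.9773 / 2,059.7857 = 9.22522 half-year periods.
In years: 9.22522 / 2 = 4.61261 years.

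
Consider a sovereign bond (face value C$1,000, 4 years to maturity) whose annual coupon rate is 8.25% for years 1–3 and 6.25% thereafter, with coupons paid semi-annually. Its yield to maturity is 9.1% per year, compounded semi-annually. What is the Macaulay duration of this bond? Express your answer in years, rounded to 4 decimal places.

Periodic yield y = 0.0455. Discount each cash flow and weight by its period:
  t   CF        PV=CF/(1+0.0455)^t    t·PV
  1        41.25        39.4548        39.4548
  2        41.25        37.7377        75.4755
  3        41.25        36.0954       108.2862
  4        41.25        34.5245       138.0981
  5        41.25        33.0220       165.1101
  6        41.25        31.5849       189.5095
  7        31.25        22.8866       160.2064
  8     1,031.25       722.3899     5,779.1192
  Σ                    957.6959     6,655.2598
Price P = Σ PV = 957.6959.
Macaulay duration = Σ(t·PV) / P = 6,655.2598 / 957.6959 = 6.94924 half-year periods.
In years: 6.94924 / 2 = 3.47462 years.

3.4746 years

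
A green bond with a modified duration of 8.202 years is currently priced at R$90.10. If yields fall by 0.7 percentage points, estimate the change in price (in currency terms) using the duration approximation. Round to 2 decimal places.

Duration approximation: ΔP/P ≈ -D_mod · Δy = -8.202 × (-0.007) = +0.057414.
ΔP ≈ 90.10 × (+0.057414) = +5.1730014.

+R$5.17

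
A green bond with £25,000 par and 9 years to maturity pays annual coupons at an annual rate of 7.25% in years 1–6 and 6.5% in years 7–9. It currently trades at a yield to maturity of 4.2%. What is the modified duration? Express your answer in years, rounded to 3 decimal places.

Periodic yield y = 0.042. First find Macaulay duration:
  t   CF        PV=CF/(1+0.042)^t    t·PV
  1     1,812.50     1,739.4434     1,739.4434
  2     1,812.50     1,669.3315     3,338.6629
  3     1,812.50     1,602.0455     4,806.1366
  4     1,812.50     1,537.4717     6,149.8869
  5     1,812.50     1,475.5007     7,377.5035
  6     1,812.50     1,416.0275     8,496.1653
  7     1,625.00     1,218.3704     8,528.5927
  8     1,625.00     1,169.2614     9,354.0912
  9    26,625.00    18,385.6990   165,471.2910
  Σ                 30,213.1511   215,261.7735
P = 30,213.1511; Macaulay duration = 215,261.7735 / 30,213.1511 = 7.12477 years.
Modified duration = D_Mac / (1 + y) = 7.12477 / 1.042 = 6.83759 years.

6.838 years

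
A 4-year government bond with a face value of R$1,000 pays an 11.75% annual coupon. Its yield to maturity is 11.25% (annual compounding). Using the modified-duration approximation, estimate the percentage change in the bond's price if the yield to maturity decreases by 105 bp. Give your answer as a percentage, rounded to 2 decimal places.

+3.22%

Periodic yield y = 0.1125. Modified duration first:
  t   CF        PV=CF/(1+0.1125)^t    t·PV
  1       117.50       105.6180       105.6180
  2       117.50        94.9375       189.8750
  3       117.50        85.3371       256.0113
  4     1,117.50       729.5372     2,918.1489
  Σ                  1,015.4298     3,469.6531
P = 1,015.4298; D_Mac = 3.41693 yrs; D_mod = 3.41693/(1+0.1125) = 3.07140 yrs.
ΔP/P ≈ -D_mod · Δy = -3.07140 × (-0.0105) = +0.032250 = +3.2250%.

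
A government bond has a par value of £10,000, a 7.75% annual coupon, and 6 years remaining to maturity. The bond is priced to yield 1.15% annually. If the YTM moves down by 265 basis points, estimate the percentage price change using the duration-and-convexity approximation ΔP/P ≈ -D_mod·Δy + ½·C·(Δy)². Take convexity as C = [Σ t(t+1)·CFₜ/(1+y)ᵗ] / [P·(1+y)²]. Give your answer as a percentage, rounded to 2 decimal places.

+14.75%

With y = 0.0115:
  t   CF        PV=CF/(1+0.0115)^t    t·PV        t(t+1)·PV
  1       775.00       766.1888       766.1888       1,532.3777
  2       775.00       757.4778     1,514.9557       4,544.8670
  3       775.00       748.8659     2,246.5976       8,986.3905
  4       775.00       740.3518     2,961.4073      14,807.0366
  5       775.00       731.9346     3,659.6729      21,958.0375
  6    10,775.00    10,060.5554    60,363.3323     422,543.3261
  Σ                 13,805.3743    71,512.1547     474,372.0353
P = 13,805.3743; D_Mac = 5.18002 yrs; D_mod = 5.12113 yrs; C = 33.58452.
Duration effect: -5.12113 × (-0.0265) = +0.135710
Convexity effect: 0.5 × 33.58452 × (-0.0265)² = +0.0117924
ΔP/P ≈ +0.135710 + 0.0117924 = +0.147502 = +14.7502%.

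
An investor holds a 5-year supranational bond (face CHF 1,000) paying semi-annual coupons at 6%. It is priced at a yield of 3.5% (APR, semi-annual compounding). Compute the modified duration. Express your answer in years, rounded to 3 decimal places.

Periodic yield y = 0.0175. First find Macaulay duration:
  t   CF        PV=CF/(1+0.0175)^t    t·PV
  1        30.00        29.4840        29.4840
  2        30.00        28.9769        57.9539
  3        30.00        28.4786        85.4357
  4        30.00        27.9888       111.9550
  5        30.00        27.5074       137.5369
  6        30.00        27.0343       162.2057
  7        30.00        26.5693       185.9852
  8        30.00        26.1123       208.8988
  9        30.00        25.6632       230.9692
  10    1,030.00       865.9505     8,659.5046
  Σ                  1,113.7653     9,869.9288
P = 1,113.7653; Macaulay duration = 9,869.9288 / 1,113.7653 = 8.86177 half-year periods = 4.43088 years.
Modified duration = D_Mac / (1 + y) = 4.43088 / 1.0175 = 4.35468 years.

4.355 years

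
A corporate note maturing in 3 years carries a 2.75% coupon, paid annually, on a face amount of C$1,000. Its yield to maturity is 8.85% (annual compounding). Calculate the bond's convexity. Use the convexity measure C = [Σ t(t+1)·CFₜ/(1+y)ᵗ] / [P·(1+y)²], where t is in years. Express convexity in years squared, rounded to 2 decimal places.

9.74

With y = 0.0885:
  t   CF        PV=CF/(1+0.0885)^t    t·PV        t(t+1)·PV
  1        27.50        25.2641        25.2641          50.5282
  2        27.50        23.2100        46.4201         139.2602
  3     1,027.50       796.7031     2,390.1094       9,560.4377
  Σ                    845.1773     2,461.7936       9,750.2262
P = 845.1773.
Convexity = Σ t(t+1)·PV / [P·(1+y)²] = 9,750.2262 / (845.1773 × 1.184832) = 9.73666.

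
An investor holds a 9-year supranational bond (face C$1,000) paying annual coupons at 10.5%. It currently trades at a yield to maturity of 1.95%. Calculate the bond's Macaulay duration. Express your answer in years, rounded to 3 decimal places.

Periodic yield y = 0.0195. Discount each cash flow and weight by its year:
  t   CF        PV=CF/(1+0.0195)^t    t·PV
  1       105.00       102.9917       102.9917
  2       105.00       101.0217       202.0435
  3       105.00        99.0895       297.2685
  4       105.00        97.1942       388.7768
  5       105.00        95.3352       476.6759
  6       105.00        93.5117       561.0702
  7       105.00        91.7231       642.0616
  8       105.00        89.9687       719.7496
  9     1,105.00       928.7038     8,358.3339
  Σ                  1,699.5395    11,748.9716
Price P = Σ PV = 1,699.5395.
Macaulay duration = Σ(t·PV) / P = 11,748.9716 / 1,699.5395 = 6.91303 years.

6.913 years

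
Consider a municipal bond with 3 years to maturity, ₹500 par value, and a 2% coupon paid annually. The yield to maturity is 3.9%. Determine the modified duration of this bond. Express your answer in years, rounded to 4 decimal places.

2.8294 years

Periodic yield y = 0.039. First find Macaulay duration:
  t   CF        PV=CF/(1+0.039)^t    t·PV
  1        10.00         9.6246         9.6246
  2        10.00         9.2634        18.5267
  3       510.00       454.6985     1,364.0955
  Σ                    473.5865     1,392.2469
P = 473.5865; Macaulay duration = 1,392.2469 / 473.5865 = 2.93979 years.
Modified duration = D_Mac / (1 + y) = 2.93979 / 1.039 = 2.82945 years.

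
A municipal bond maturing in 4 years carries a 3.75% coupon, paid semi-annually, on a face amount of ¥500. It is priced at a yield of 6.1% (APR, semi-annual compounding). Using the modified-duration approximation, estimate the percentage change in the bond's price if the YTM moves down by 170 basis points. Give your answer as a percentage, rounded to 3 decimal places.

+6.167%

Periodic yield y = 0.0305. Modified duration first:
  t   CF        PV=CF/(1+0.0305)^t    t·PV
  1        9.375         9.0975         9.0975
  2        9.375         8.8283        17.6565
  3        9.375         8.5670        25.7009
  4        9.375         8.3134        33.2536
  5        9.375         8.0674        40.3368
  6        9.375         7.8286        46.9715
  7        9.375         7.5969        53.1782
  8      509.375       400.5472     3,204.3773
  Σ                    458.8462     3,430.5724
P = 458.8462; D_Mac = 7.47652 half-year periods = 3.73826 yrs; D_mod = 3.73826/(1+0.0305) = 3.62762 yrs.
ΔP/P ≈ -D_mod · Δy = -3.62762 × (-0.017) = +0.061669 = +6.1669%.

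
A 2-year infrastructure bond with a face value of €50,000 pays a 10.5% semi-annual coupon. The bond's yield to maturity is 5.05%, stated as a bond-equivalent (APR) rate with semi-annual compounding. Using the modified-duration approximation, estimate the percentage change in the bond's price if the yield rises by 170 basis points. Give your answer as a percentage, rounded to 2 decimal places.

Periodic yield y = 0.02525. Modified duration first:
  t   CF        PV=CF/(1+0.02525)^t    t·PV
  1     2,625.00     2,560.3511     2,560.3511
  2     2,625.00     2,497.2944     4,994.5889
  3     2,625.00     2,435.7907     7,307.3722
  4    52,625.00    47,629.1682   190,516.6728
  Σ                 55,122.6045   205,378.9850
P = 55,122.6045; D_Mac = 3.72586 half-year periods = 1.86293 yrs; D_mod = 1.86293/(1+0.02525) = 1.81705 yrs.
ΔP/P ≈ -D_mod · Δy = -1.81705 × (+0.017) = -0.030890 = -3.0890%.

-3.09%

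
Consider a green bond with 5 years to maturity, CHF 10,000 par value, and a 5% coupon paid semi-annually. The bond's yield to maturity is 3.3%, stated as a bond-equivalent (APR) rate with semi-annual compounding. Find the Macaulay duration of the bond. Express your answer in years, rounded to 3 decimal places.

Periodic yield y = 0.0165. Discount each cash flow and weight by its period:
  t   CF        PV=CF/(1+0.0165)^t    t·PV
  1       250.00       245.9420       245.9420
  2       250.00       241.9498       483.8996
  3       250.00       238.0224       714.0672
  4       250.00       234.1588       936.6352
  5       250.00       230.3579     1,151.7895
  6       250.00       226.6187     1,359.7121
  7       250.00       222.9402     1,560.5812
  8       250.00       219.3214     1,754.5709
  9       250.00       215.7613     1,941.8518
  10   10,250.00     8,702.6203    87,026.2030
  Σ                 10,777.6927    97,175.2524
Price P = Σ PV = 10,777.6927.
Macaulay duration = Σ(t·PV) / P = 97,175.2524 / 10,777.6927 = 9.01633 half-year periods.
In years: 9.01633 / 2 = 4.50817 years.

4.508 years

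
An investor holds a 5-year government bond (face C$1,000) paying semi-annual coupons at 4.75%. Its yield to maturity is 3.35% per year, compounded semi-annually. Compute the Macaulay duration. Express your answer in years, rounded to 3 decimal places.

Periodic yield y = 0.01675. Discount each cash flow and weight by its period:
  t   CF        PV=CF/(1+0.01675)^t    t·PV
  1        23.75        23.3587        23.3587
  2        23.75        22.9739        45.9479
  3        23.75        22.5955        67.7864
  4        23.75        22.2232        88.8929
  5        23.75        21.8571       109.2855
  6        23.75        21.4970       128.9822
  7        23.75        21.1429       148.0002
  8        23.75        20.7946       166.3566
  9        23.75        20.4520       184.0681
  10    1,023.75       867.0659     8,670.6589
  Σ                  1,063.9609     9,633.3375
Price P = Σ PV = 1,063.9609.
Macaulay duration = Σ(t·PV) / P = 9,633.3375 / 1,063.9609 = 9.05422 half-year periods.
In years: 9.05422 / 2 = 4.52711 years.

4.527 years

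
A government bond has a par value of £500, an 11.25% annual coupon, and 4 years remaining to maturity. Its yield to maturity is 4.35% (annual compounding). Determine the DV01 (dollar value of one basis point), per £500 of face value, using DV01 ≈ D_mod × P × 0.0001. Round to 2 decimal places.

Periodic yield y = 0.0435.
  t   CF        PV=CF/(1+0.0435)^t    t·PV
  1        56.25        53.9051        53.9051
  2        56.25        51.6580       103.3160
  3        56.25        49.5046       148.5137
  4       556.25       469.1376     1,876.5503
  Σ                    624.2053     2,182.2851
P = 624.2053; D_Mac = 3.49610 yrs; D_mod = 3.35036 yrs.
DV01 ≈ 3.35036 × 624.2053 × 0.0001 = 0.209131.

£0.21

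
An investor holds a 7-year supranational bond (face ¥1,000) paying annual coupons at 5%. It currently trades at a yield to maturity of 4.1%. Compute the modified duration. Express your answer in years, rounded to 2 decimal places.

5.86 years

Periodic yield y = 0.041. First find Macaulay duration:
  t   CF        PV=CF/(1+0.041)^t    t·PV
  1        50.00        48.0307        48.0307
  2        50.00        46.1390        92.2781
  3        50.00        44.3218       132.9655
  4        50.00        42.5762       170.3049
  5        50.00        40.8993       204.4967
  6        50.00        39.2885       235.7311
  7     1,050.00       792.5637     5,547.9461
  Σ                  1,053.8194     6,431.7531
P = 1,053.8194; Macaulay duration = 6,431.7531 / 1,053.8194 = 6.10328 years.
Modified duration = D_Mac / (1 + y) = 6.10328 / 1.041 = 5.86290 years.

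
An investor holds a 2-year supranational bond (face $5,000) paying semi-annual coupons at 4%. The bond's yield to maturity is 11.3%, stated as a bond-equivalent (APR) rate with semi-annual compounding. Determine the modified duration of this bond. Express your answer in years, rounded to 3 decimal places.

1.834 years

Periodic yield y = 0.0565. First find Macaulay duration:
  t   CF        PV=CF/(1+0.0565)^t    t·PV
  1       100.00        94.6522        94.6522
  2       100.00        89.5903       179.1806
  3       100.00        84.7991       254.3974
  4     5,100.00     4,093.4753    16,373.9011
  Σ                  4,362.5169    16,902.1313
P = 4,362.5169; Macaulay duration = 16,902.1313 / 4,362.5169 = 3.87440 half-year periods = 1.93720 years.
Modified duration = D_Mac / (1 + y) = 1.93720 / 1.0565 = 1.83360 years.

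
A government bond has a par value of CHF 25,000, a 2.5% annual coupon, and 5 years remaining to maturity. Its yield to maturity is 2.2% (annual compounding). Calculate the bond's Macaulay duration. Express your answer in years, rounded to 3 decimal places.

4.764 years

Periodic yield y = 0.022. Discount each cash flow and weight by its year:
  t   CF        PV=CF/(1+0.022)^t    t·PV
  1       625.00       611.5460       611.5460
  2       625.00       598.3816     1,196.7632
  3       625.00       585.5006     1,756.5017
  4       625.00       572.8968     2,291.5874
  5    25,625.00    22,983.1417   114,915.7086
  Σ                 25,351.4667   120,772.1069
Price P = Σ PV = 25,351.4667.
Macaulay duration = Σ(t·PV) / P = 120,772.1069 / 25,351.4667 = 4.76391 years.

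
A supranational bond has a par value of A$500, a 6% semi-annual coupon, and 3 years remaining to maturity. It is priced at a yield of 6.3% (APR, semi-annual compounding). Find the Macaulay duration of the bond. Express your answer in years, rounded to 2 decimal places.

Periodic yield y = 0.0315. Discount each cash flow and weight by its period:
  t   CF        PV=CF/(1+0.0315)^t    t·PV
  1        15.00        14.5419        14.5419
  2        15.00        14.0978        28.1957
  3        15.00        13.6673        41.0020
  4        15.00        13.2500        52.9998
  5        15.00        12.8453        64.2266
  6       515.00       427.5548     2,565.3291
  Σ                    495.9572     2,766.2951
Price P = Σ PV = 495.9572.
Macaulay duration = Σ(t·PV) / P = 2,766.2951 / 495.9572 = 5.57769 half-year periods.
In years: 5.57769 / 2 = 2.78884 years.

2.79 years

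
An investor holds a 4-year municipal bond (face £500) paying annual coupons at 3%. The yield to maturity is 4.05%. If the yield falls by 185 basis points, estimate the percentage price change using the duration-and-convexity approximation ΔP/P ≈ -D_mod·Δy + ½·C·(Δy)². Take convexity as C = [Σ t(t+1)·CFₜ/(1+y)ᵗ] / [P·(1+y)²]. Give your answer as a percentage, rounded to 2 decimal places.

+7.10%

With y = 0.0405:
  t   CF        PV=CF/(1+0.0405)^t    t·PV        t(t+1)·PV
  1        15.00        14.4161        14.4161          28.8323
  2        15.00        13.8550        27.7100          83.1301
  3        15.00        13.3157        39.9472         159.7888
  4       515.00       439.3786     1,757.5144       8,787.5718
  Σ                    480.9655     1,839.5877       9,059.3230
P = 480.9655; D_Mac = 3.82478 yrs; D_mod = 3.67591 yrs; C = 17.39793.
Duration effect: -3.67591 × (-0.0185) = +0.068004
Convexity effect: 0.5 × 17.39793 × (-0.0185)² = +0.0029772
ΔP/P ≈ +0.068004 + 0.0029772 = +0.070981 = +7.0981%.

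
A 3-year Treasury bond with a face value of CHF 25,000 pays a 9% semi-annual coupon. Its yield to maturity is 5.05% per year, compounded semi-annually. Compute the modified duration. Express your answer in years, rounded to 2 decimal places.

2.65 years

Periodic yield y = 0.02525. First find Macaulay duration:
  t   CF        PV=CF/(1+0.02525)^t    t·PV
  1     1,125.00     1,097.2933     1,097.2933
  2     1,125.00     1,070.2690     2,140.5381
  3     1,125.00     1,043.9103     3,131.7309
  4     1,125.00     1,018.2007     4,072.8030
  5     1,125.00       993.1244     4,965.6218
  6    26,125.00    22,494.5667   134,967.4000
  Σ                 27,717.3645   150,375.3871
P = 27,717.3645; Macaulay duration = 150,375.3871 / 27,717.3645 = 5.42531 half-year periods = 2.71266 years.
Modified duration = D_Mac / (1 + y) = 2.71266 / 1.02525 = 2.64585 years.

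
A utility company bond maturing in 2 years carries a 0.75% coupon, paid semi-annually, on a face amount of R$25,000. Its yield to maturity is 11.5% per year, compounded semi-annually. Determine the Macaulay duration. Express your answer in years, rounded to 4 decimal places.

1.9874 years

Periodic yield y = 0.0575. Discount each cash flow and weight by its period:
  t   CF        PV=CF/(1+0.0575)^t    t·PV
  1        93.75        88.6525        88.6525
  2        93.75        83.8321       167.6643
  3        93.75        79.2739       237.8217
  4    25,093.75    20,065.2263    80,260.9053
  Σ                 20,316.9848    80,755.0437
Price P = Σ PV = 20,316.9848.
Macaulay duration = Σ(t·PV) / P = 80,755.0437 / 20,316.9848 = 3.97476 half-year periods.
In years: 3.97476 / 2 = 1.98738 years.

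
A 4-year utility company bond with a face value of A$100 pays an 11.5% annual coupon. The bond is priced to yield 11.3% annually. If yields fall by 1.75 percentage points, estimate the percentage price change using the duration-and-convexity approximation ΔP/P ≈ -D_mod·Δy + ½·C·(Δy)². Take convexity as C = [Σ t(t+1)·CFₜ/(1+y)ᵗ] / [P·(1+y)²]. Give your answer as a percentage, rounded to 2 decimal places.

+5.58%

With y = 0.113:
  t   CF        PV=CF/(1+0.113)^t    t·PV        t(t+1)·PV
  1        11.50        10.3324        10.3324          20.6649
  2        11.50         9.2834        18.5668          55.7005
  3        11.50         8.3409        25.0227         100.0907
  4       111.50        72.6598       290.6392       1,453.1960
  Σ                    100.6165       344.5611       1,629.6520
P = 100.6165; D_Mac = 3.42450 yrs; D_mod = 3.07682 yrs; C = 13.07480.
Duration effect: -3.07682 × (-0.0175) = +0.053844
Convexity effect: 0.5 × 13.07480 × (-0.0175)² = +0.0020021
ΔP/P ≈ +0.053844 + 0.0020021 = +0.055846 = +5.5846%.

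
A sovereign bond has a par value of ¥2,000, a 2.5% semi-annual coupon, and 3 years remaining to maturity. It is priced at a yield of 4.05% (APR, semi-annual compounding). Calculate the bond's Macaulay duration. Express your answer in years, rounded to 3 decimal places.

Periodic yield y = 0.02025. Discount each cash flow and weight by its period:
  t   CF        PV=CF/(1+0.02025)^t    t·PV
  1        25.00        24.5038        24.5038
  2        25.00        24.0174        48.0349
  3        25.00        23.5407        70.6222
  4        25.00        23.0735        92.2940
  5        25.00        22.6155       113.0777
  6     2,025.00     1,795.5000    10,772.9999
  Σ                  1,913.2510    11,121.5326
Price P = Σ PV = 1,913.2510.
Macaulay duration = Σ(t·PV) / P = 11,121.5326 / 1,913.2510 = 5.81290 half-year periods.
In years: 5.81290 / 2 = 2.90645 years.

2.906 years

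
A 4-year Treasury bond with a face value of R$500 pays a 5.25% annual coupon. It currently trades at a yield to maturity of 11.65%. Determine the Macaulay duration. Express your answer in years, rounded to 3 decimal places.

Periodic yield y = 0.1165. Discount each cash flow and weight by its year:
  t   CF        PV=CF/(1+0.1165)^t    t·PV
  1        26.25        23.5110        23.5110
  2        26.25        21.0577        42.1155
  3        26.25        18.8605        56.5815
  4       526.25       338.6548     1,354.6191
  Σ                    402.0840     1,476.8270
Price P = Σ PV = 402.0840.
Macaulay duration = Σ(t·PV) / P = 1,476.8270 / 402.0840 = 3.67293 years.

3.673 years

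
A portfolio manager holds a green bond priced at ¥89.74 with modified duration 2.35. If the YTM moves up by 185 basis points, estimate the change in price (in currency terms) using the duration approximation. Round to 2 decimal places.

-¥3.90

Duration approximation: ΔP/P ≈ -D_mod · Δy = -2.35 × (+0.0185) = -0.043475.
ΔP ≈ 89.74 × (-0.043475) = -3.9014465.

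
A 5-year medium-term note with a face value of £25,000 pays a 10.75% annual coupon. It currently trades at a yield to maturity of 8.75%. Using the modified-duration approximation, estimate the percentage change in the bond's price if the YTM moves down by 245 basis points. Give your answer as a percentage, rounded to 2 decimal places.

Periodic yield y = 0.0875. Modified duration first:
  t   CF        PV=CF/(1+0.0875)^t    t·PV
  1     2,687.50     2,471.2644     2,471.2644
  2     2,687.50     2,272.4270     4,544.8540
  3     2,687.50     2,089.5881     6,268.7642
  4     2,687.50     1,921.4603     7,685.8411
  5    27,687.50    18,202.7672    91,013.8361
  Σ                 26,957.5069   111,984.5598
P = 26,957.5069; D_Mac = 4.15411 yrs; D_mod = 4.15411/(1+0.0875) = 3.81988 yrs.
ΔP/P ≈ -D_mod · Δy = -3.81988 × (-0.0245) = +0.093587 = +9.3587%.

+9.36%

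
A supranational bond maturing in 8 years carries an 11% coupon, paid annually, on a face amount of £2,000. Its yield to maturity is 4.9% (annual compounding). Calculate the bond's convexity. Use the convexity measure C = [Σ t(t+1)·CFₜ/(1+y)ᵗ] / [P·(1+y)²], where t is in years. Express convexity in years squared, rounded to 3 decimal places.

44.759

With y = 0.049:
  t   CF        PV=CF/(1+0.049)^t    t·PV        t(t+1)·PV
  1       220.00       209.7235       209.7235         419.4471
  2       220.00       199.9271       399.8542       1,199.5627
  3       220.00       190.5883       571.7649       2,287.0595
  4       220.00       181.6857       726.7428       3,633.7138
  5       220.00       173.1989       865.9947       5,195.9683
  6       220.00       165.1086       990.6517       6,934.5621
  7       220.00       157.3962     1,101.7735       8,814.1876
  8     2,220.00     1,514.0809    12,112.6469     109,013.8218
  Σ                  2,791.7093    16,979.1522     137,498.3230
P = 2,791.7093.
Convexity = Σ t(t+1)·PV / [P·(1+y)²] = 137,498.3230 / (2,791.7093 × 1.100401) = 44.75857.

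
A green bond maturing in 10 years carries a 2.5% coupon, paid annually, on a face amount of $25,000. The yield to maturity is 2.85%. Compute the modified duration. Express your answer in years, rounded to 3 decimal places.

Periodic yield y = 0.0285. First find Macaulay duration:
  t   CF        PV=CF/(1+0.0285)^t    t·PV
  1       625.00       607.6811       607.6811
  2       625.00       590.8421     1,181.6842
  3       625.00       574.4697     1,723.4091
  4       625.00       558.5510     2,234.2040
  5       625.00       543.0734     2,715.3670
  6       625.00       528.0247     3,168.1482
  7       625.00       513.3930     3,593.7510
  8       625.00       499.1668     3,993.3340
  9       625.00       485.3347     4,368.0124
  10   25,625.00    19,347.3244   193,473.2441
  Σ                 24,247.8609   217,058.8351
P = 24,247.8609; Macaulay duration = 217,058.8351 / 24,247.8609 = 8.95167 years.
Modified duration = D_Mac / (1 + y) = 8.95167 / 1.0285 = 8.70362 years.

8.704 years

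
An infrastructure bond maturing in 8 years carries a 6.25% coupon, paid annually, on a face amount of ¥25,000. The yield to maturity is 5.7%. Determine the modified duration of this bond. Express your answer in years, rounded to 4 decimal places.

6.2073 years

Periodic yield y = 0.057. First find Macaulay duration:
  t   CF        PV=CF/(1+0.057)^t    t·PV
  1     1,562.50     1,478.2403     1,478.2403
  2     1,562.50     1,398.5244     2,797.0488
  3     1,562.50     1,323.1073     3,969.3219
  4     1,562.50     1,251.7571     5,007.0286
  5     1,562.50     1,184.2546     5,921.2731
  6     1,562.50     1,120.3923     6,722.3536
  7     1,562.50     1,059.9738     7,419.8163
  8    26,562.50    17,047.8278   136,382.6221
  Σ                 25,864.0776   169,697.7047
P = 25,864.0776; Macaulay duration = 169,697.7047 / 25,864.0776 = 6.56114 years.
Modified duration = D_Mac / (1 + y) = 6.56114 / 1.057 = 6.20732 years.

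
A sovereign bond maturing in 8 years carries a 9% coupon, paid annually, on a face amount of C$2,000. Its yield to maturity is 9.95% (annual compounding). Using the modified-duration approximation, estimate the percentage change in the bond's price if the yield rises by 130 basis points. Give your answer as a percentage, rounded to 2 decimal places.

-7.07%

Periodic yield y = 0.0995. Modified duration first:
  t   CF        PV=CF/(1+0.0995)^t    t·PV
  1       180.00       163.7108       163.7108
  2       180.00       148.8957       297.7913
  3       180.00       135.4212       406.2637
  4       180.00       123.1662       492.6648
  5       180.00       112.0202       560.1010
  6       180.00       101.8829       611.2971
  7       180.00        92.6629       648.6403
  8     2,180.00     1,020.6918     8,165.5344
  Σ                  1,898.4516    11,346.0034
P = 1,898.4516; D_Mac = 5.97645 yrs; D_mod = 5.97645/(1+0.0995) = 5.43561 yrs.
ΔP/P ≈ -D_mod · Δy = -5.43561 × (+0.013) = -0.070663 = -7.0663%.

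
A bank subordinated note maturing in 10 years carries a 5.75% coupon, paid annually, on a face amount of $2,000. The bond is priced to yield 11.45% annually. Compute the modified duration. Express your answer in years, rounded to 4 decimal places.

6.5815 years

Periodic yield y = 0.1145. First find Macaulay duration:
  t   CF        PV=CF/(1+0.1145)^t    t·PV
  1       115.00       103.1853       103.1853
  2       115.00        92.5844       185.1687
  3       115.00        83.0726       249.2177
  4       115.00        74.5380       298.1519
  5       115.00        66.8802       334.4009
  6       115.00        60.0091       360.0548
  7       115.00        53.8440       376.9080
  8       115.00        48.3122       386.4980
  9       115.00        43.3488       390.1393
  10    2,115.00       715.3353     7,153.3528
  Σ                  1,341.1099     9,837.0775
P = 1,341.1099; Macaulay duration = 9,837.0775 / 1,341.1099 = 7.33503 years.
Modified duration = D_Mac / (1 + y) = 7.33503 / 1.1145 = 6.58145 years.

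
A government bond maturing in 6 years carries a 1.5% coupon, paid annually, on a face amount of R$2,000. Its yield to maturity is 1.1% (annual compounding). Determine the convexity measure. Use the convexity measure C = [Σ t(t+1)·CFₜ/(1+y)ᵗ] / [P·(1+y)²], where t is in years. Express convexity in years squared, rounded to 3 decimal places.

39.137

With y = 0.011:
  t   CF        PV=CF/(1+0.011)^t    t·PV        t(t+1)·PV
  1        30.00        29.6736        29.6736          59.3472
  2        30.00        29.3507        58.7015         176.1044
  3        30.00        29.0314        87.0942         348.3766
  4        30.00        28.7155       114.8621         574.3103
  5        30.00        28.4031       142.0154         852.0925
  6     2,030.00     1,901.0306    11,406.1835      79,843.2846
  Σ                  2,046.2049    11,838.5302      81,853.5156
P = 2,046.2049.
Convexity = Σ t(t+1)·PV / [P·(1+y)²] = 81,853.5156 / (2,046.2049 × 1.022121) = 39.13685.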